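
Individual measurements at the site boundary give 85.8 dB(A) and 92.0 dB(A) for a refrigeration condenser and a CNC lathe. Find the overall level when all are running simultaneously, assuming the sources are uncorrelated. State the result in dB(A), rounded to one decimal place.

92.9 dB(A)

For uncorrelated sources the intensities add, so convert each level to linear form, sum, and take 10·log₁₀ of the total.
Σ 10^(L/10) = 10^(85.8/10) + 10^(92.0/10) = 1.965e+09.
L_total = 10·log₁₀(1.965e+09) = 92.93 dB(A).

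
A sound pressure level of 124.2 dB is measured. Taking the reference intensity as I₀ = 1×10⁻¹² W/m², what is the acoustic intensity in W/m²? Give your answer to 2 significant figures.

2.6 W/m²

L = 10·log₁₀(I/I₀) ⇒ I = I₀·10^(L/10) = 10⁻¹² × 10^12.42.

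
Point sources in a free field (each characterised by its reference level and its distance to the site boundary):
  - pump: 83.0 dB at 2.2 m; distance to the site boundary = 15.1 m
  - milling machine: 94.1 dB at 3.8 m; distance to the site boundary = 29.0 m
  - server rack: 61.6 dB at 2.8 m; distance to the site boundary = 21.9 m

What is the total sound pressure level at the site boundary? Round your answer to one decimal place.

76.8 dB

Apply inverse-square spreading to bring every level to the receiver, then sum 10^(L/10).
pump: 83.0 − 20·log₁₀(15.1/2.2) = 83.0 − 16.73 = 66.27 dB.
milling machine: 94.1 − 20·log₁₀(29.0/3.8) = 94.1 − 17.65 = 76.45 dB.
server rack: 61.6 − 20·log₁₀(21.9/2.8) = 61.6 − 17.87 = 43.73 dB.
Σ 10^(L/10) = 4.839e+07 → L_total = 10·log₁₀(4.839e+07) = 76.85 dB.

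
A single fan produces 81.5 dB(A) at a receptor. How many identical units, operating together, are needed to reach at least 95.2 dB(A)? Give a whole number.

Need L₁ + 10·log₁₀ N ≥ 95.2, i.e. log₁₀ N ≥ 1.37.
N ≥ 10^(13.7/10) = 23.442, so N = 24.

24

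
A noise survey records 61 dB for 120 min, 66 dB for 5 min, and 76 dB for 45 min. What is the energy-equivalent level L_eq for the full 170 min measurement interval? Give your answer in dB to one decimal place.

L_eq = 10·log₁₀[(1/T)·Σ tᵢ·10^(Lᵢ/10)] with T = 170 min.
Σ tᵢ·10^(Lᵢ/10) = 120·10^(61/10) + 5·10^(66/10) + 45·10^(76/10) = 1.962e+09.
L_eq = 10·log₁₀(1.962e+09/170) = 70.62 dB.

70.6 dB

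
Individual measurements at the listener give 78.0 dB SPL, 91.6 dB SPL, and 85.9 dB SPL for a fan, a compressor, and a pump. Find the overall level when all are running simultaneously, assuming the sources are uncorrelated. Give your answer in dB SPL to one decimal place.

92.8 dB SPL

For uncorrelated sources the intensities add, so convert each level to linear form, sum, and take 10·log₁₀ of the total.
Σ 10^(L/10) = 10^(78.0/10) + 10^(91.6/10) + 10^(85.9/10) = 1.898e+09.
L_total = 10·log₁₀(1.898e+09) = 92.78 dB SPL.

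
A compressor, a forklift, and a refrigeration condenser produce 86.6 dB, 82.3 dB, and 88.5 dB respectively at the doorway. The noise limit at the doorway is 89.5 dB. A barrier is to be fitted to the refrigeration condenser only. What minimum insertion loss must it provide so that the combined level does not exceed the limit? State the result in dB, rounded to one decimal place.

4.3 dB

The untreated sources together contribute 10^(86.6/10) + 10^(82.3/10) = 6.269e+08, i.e. 87.97 dB.
The limit corresponds to 10^(89.5/10) = 8.913e+08; subtracting the fixed part leaves 2.643e+08 for the refrigeration condenser, i.e. 84.22 dB.
Required insertion loss = 88.5 − 84.22 = 4.28 dB.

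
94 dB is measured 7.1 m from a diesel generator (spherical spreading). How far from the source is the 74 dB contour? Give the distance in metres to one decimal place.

71.0 m

The 20.0 dB drop corresponds to a distance ratio of 10^(20.0/20) for a point source.
r₂ = 7.1·10^((94−74)/20) = 7.1·10^(20.0/20) = 71.00 m.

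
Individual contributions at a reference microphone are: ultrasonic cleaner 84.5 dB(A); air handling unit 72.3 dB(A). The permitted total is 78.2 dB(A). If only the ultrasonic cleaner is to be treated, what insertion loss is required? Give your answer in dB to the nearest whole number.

Fixed contribution from the other source: Σ 10^(L/10) = 10^(72.3/10) = 1.698e+07 (72.30 dB(A)).
The limit corresponds to 10^(78.2/10) = 6.607e+07; subtracting the fixed part leaves 4.909e+07 for the ultrasonic cleaner, i.e. 76.91 dB(A).
Required insertion loss = 84.5 − 76.91 = 7.59 dB.

8 dB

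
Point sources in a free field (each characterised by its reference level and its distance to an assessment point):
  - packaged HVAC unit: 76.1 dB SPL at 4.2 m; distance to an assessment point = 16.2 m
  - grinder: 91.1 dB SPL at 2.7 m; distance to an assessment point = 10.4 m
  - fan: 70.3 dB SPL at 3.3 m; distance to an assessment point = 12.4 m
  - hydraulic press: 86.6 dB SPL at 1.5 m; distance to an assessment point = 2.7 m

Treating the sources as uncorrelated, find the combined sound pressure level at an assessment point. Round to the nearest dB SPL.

Propagate each source to the receiver with L = L_ref − 20·log₁₀(r/r_ref), then add intensities.
packaged HVAC unit: 76.1 − 20·log₁₀(16.2/4.2) = 76.1 − 11.73 = 64.37 dB SPL.
grinder: 91.1 − 20·log₁₀(10.4/2.7) = 91.1 − 11.71 = 79.39 dB SPL.
fan: 70.3 − 20·log₁₀(12.4/3.3) = 70.3 − 11.50 = 58.80 dB SPL.
hydraulic press: 86.6 − 20·log₁₀(2.7/1.5) = 86.6 − 5.11 = 81.49 dB SPL.
Σ 10^(L/10) = 2.314e+08 → L_total = 10·log₁₀(2.314e+08) = 83.64 dB SPL.

84 dB SPL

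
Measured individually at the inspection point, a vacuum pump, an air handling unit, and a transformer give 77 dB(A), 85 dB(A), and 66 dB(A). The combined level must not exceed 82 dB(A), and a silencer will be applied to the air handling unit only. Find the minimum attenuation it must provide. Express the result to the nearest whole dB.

5 dB

Fixed contribution from the other sources: Σ 10^(L/10) = 10^(77/10) + 10^(66/10) = 5.410e+07 (77.33 dB(A)).
To meet 82 dB(A) overall, the treated air handling unit may contribute at most 10^(82/10) − 5.410e+07 = 1.044e+08, i.e. 80.19 dB(A).
Required insertion loss = 85 − 80.19 = 4.81 dB.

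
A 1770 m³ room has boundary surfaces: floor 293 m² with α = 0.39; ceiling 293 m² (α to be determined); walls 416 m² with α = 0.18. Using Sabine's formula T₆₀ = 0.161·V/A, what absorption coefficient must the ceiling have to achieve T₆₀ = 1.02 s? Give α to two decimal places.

0.31

A = 0.161·V/T₆₀ = 0.161·1770/1.02 = 279.38 m² sabins.
Absorption from the other surfaces = 293·0.39 + 416·0.18 = 189.15 m², so the ceiling must supply 90.23 m² over 293 m².
α = 90.23/293 = 0.308.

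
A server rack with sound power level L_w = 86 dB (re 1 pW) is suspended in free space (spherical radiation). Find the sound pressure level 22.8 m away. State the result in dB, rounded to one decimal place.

The power spreads over a sphere of area 4π·r², so L_p = L_w − 10·log₁₀(4π·r²).
4π·r² = 6533 m², 10·log₁₀ of that is 38.151 dB.
L_p = 86 − 38.151 = 47.85 dB.

47.8 dB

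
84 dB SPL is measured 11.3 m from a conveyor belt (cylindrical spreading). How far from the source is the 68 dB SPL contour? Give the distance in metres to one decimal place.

For a line source L₁ − L₂ = 10·log₁₀(r₂/r₁), so r₂ = r₁·10^((L₁−L₂)/10).
r₂ = 11.3·10^((84−68)/10) = 11.3·10^(16.0/10) = 449.86 m.

449.9 m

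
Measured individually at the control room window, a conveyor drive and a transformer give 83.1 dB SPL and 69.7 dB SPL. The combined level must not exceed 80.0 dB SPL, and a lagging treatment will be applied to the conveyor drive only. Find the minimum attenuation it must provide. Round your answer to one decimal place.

The untreated sources together contribute 10^(69.7/10) = 9.333e+06, i.e. 69.70 dB SPL.
The limit corresponds to 10^(80.0/10) = 1.000e+08; subtracting the fixed part leaves 9.067e+07 for the conveyor drive, i.e. 79.57 dB SPL.
Required insertion loss = 83.1 − 79.57 = 3.53 dB.

3.5 dB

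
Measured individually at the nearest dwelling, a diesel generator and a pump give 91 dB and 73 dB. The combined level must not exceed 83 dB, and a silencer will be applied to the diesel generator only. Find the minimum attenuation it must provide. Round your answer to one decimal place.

The untreated sources together contribute 10^(73/10) = 1.995e+07, i.e. 73.00 dB.
The limit corresponds to 10^(83/10) = 1.995e+08; subtracting the fixed part leaves 1.796e+08 for the diesel generator, i.e. 82.54 dB.
Required insertion loss = 91 − 82.54 = 8.46 dB.

8.5 dB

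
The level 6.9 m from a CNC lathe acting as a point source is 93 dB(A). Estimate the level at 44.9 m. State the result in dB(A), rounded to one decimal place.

76.7 dB(A)

For a point source, L₂ = L₁ − 20·log₁₀(r₂/r₁).
L₂ = 93 − 20·log₁₀(44.9/6.9) = 93 − 16.268 = 76.73 dB(A).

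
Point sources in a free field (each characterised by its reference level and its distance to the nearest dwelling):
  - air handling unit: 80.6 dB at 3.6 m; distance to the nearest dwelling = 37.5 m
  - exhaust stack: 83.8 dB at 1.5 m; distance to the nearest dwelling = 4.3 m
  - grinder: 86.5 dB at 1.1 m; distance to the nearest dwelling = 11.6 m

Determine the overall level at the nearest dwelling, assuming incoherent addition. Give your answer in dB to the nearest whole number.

Propagate each source to the receiver with L = L_ref − 20·log₁₀(r/r_ref), then add intensities.
air handling unit: 80.6 − 20·log₁₀(37.5/3.6) = 80.6 − 20.35 = 60.25 dB.
exhaust stack: 83.8 − 20·log₁₀(4.3/1.5) = 83.8 − 9.15 = 74.65 dB.
grinder: 86.5 − 20·log₁₀(11.6/1.1) = 86.5 − 20.46 = 66.04 dB.
Σ 10^(L/10) = 3.427e+07 → L_total = 10·log₁₀(3.427e+07) = 75.35 dB.

75 dB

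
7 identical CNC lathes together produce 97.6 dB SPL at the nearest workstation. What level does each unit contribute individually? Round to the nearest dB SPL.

89 dB SPL

For N identical incoherent sources L_total = L₁ + 10·log₁₀ N, so L₁ = 97.6 − 10·log₁₀(7) = 97.6 − 8.451.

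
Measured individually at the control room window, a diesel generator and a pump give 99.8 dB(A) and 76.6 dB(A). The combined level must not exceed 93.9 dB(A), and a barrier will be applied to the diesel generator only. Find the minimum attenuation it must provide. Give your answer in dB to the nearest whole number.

Everything except the diesel generator sums to 10^(76.6/10) = 4.571e+07 in linear terms, 76.60 dB(A).
The limit corresponds to 10^(93.9/10) = 2.455e+09; subtracting the fixed part leaves 2.409e+09 for the diesel generator, i.e. 93.82 dB(A).
So the diesel generator must be reduced from 99.8 to 93.82 dB(A): IL = 5.98 dB.

6 dB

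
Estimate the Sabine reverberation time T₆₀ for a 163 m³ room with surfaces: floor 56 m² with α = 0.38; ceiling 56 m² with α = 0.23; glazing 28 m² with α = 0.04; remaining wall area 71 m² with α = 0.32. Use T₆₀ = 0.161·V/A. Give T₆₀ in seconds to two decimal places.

0.45 s

Summing Sᵢαᵢ: 56·0.38 + 56·0.23 + 28·0.04 + 71·0.32 = 58.00 m².
T₆₀ = 0.161 × 163 / 58.00 = 0.452 s.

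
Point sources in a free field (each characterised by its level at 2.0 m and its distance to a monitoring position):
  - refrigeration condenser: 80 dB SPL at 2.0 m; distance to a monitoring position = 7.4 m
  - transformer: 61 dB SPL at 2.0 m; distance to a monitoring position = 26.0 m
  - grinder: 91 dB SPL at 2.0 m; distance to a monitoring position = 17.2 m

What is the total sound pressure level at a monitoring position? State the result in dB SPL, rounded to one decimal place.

Apply inverse-square spreading to bring every level to the receiver, then sum 10^(L/10).
refrigeration condenser: 80 − 20·log₁₀(7.4/2.0) = 80 − 11.36 = 68.64 dB SPL.
transformer: 61 − 20·log₁₀(26.0/2.0) = 61 − 22.28 = 38.72 dB SPL.
grinder: 91 − 20·log₁₀(17.2/2.0) = 91 − 18.69 = 72.31 dB SPL.
Σ 10^(L/10) = 2.433e+07 → L_total = 10·log₁₀(2.433e+07) = 73.86 dB SPL.

73.9 dB SPL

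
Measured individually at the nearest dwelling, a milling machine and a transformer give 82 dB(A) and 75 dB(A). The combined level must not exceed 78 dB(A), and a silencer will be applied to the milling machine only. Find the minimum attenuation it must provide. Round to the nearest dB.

Fixed contribution from the other source: Σ 10^(L/10) = 10^(75/10) = 3.162e+07 (75.00 dB(A)).
To meet 78 dB(A) overall, the treated milling machine may contribute at most 10^(78/10) − 3.162e+07 = 3.147e+07, i.e. 74.98 dB(A).
Required insertion loss = 82 − 74.98 = 7.02 dB.

7 dB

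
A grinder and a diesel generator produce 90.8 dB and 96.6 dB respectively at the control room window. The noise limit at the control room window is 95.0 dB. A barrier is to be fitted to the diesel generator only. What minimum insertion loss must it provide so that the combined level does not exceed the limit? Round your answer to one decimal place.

Everything except the diesel generator sums to 10^(90.8/10) = 1.202e+09 in linear terms, 90.80 dB.
To meet 95.0 dB overall, the treated diesel generator may contribute at most 10^(95.0/10) − 1.202e+09 = 1.960e+09, i.e. 92.92 dB.
So the diesel generator must be reduced from 96.6 to 92.92 dB: IL = 3.68 dB.

3.7 dB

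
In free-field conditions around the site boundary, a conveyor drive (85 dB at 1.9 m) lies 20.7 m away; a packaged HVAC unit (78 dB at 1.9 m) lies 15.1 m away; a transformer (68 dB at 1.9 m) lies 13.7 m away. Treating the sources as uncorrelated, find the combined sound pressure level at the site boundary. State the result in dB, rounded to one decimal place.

65.8 dB

Propagate each source to the receiver with L = L_ref − 20·log₁₀(r/r_ref), then add intensities.
conveyor drive: 85 − 20·log₁₀(20.7/1.9) = 85 − 20.74 = 64.26 dB.
packaged HVAC unit: 78 − 20·log₁₀(15.1/1.9) = 78 − 18.00 = 60.00 dB.
transformer: 68 − 20·log₁₀(13.7/1.9) = 68 − 17.16 = 50.84 dB.
Σ 10^(L/10) = 3.785e+06 → L_total = 10·log₁₀(3.785e+06) = 65.78 dB.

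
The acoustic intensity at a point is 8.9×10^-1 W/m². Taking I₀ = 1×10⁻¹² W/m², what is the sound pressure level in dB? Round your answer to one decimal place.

119.5 dB

Dividing by I₀ shifts the exponent by 12: I/I₀ = 8.9×10^11.
L = 10·(0.9494 + 11) = 119.49 dB.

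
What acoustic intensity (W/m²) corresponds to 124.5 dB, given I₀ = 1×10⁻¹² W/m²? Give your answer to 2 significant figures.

2.8 W/m²

I/I₀ = 10^(124.5/10) = 2.818e+12, so I = 2.818e+12 × 10⁻¹² W/m².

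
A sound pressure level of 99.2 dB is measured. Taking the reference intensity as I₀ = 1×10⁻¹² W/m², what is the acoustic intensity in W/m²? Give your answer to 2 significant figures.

L = 10·log₁₀(I/I₀) ⇒ I = I₀·10^(L/10) = 10⁻¹² × 10^9.92.

0.0083 W/m²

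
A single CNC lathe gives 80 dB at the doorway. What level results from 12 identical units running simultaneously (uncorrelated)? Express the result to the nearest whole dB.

N identical incoherent sources raise the level by 10·log₁₀ N.
L_total = 80 + 10·log₁₀(12) = 80 + 10.792 = 90.79 dB.

91 dB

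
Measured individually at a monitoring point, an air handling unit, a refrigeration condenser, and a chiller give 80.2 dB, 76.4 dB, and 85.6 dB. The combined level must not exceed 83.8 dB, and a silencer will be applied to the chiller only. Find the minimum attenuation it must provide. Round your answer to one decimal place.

Everything except the chiller sums to 10^(80.2/10) + 10^(76.4/10) = 1.484e+08 in linear terms, 81.71 dB.
To meet 83.8 dB overall, the treated chiller may contribute at most 10^(83.8/10) − 1.484e+08 = 9.152e+07, i.e. 79.62 dB.
Required insertion loss = 85.6 − 79.62 = 5.98 dB.

6.0 dB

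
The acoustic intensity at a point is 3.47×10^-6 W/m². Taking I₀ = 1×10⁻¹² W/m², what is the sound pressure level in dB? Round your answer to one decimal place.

65.4 dB

Dividing by I₀ shifts the exponent by 12: I/I₀ = 3.47×10^6.
L = 10·(0.5403 + 6) = 65.40 dB.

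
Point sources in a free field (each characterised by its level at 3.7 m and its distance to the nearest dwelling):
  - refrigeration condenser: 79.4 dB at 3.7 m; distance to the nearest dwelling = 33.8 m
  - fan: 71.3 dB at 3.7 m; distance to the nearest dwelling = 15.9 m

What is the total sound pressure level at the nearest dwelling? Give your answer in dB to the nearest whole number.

62 dB

Apply inverse-square spreading to bring every level to the receiver, then sum 10^(L/10).
refrigeration condenser: 79.4 − 20·log₁₀(33.8/3.7) = 79.4 − 19.21 = 60.19 dB.
fan: 71.3 − 20·log₁₀(15.9/3.7) = 71.3 − 12.66 = 58.64 dB.
Σ 10^(L/10) = 1.774e+06 → L_total = 10·log₁₀(1.774e+06) = 62.49 dB.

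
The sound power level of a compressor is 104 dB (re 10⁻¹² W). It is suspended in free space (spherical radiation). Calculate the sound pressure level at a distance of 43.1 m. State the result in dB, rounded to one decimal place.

60.3 dB

Free-field spherical radiation: L_p = L_w − 10·log₁₀(4π·r²), r = 43.1 m.
4π·r² = 2.334e+04 m², 10·log₁₀ of that is 43.682 dB.
L_p = 104 − 43.682 = 60.32 dB.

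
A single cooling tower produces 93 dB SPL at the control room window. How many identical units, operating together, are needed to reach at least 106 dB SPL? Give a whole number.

Need L₁ + 10·log₁₀ N ≥ 106, i.e. log₁₀ N ≥ 1.30.
N ≥ 10^(13.0/10) = 19.953, so N = 20.

20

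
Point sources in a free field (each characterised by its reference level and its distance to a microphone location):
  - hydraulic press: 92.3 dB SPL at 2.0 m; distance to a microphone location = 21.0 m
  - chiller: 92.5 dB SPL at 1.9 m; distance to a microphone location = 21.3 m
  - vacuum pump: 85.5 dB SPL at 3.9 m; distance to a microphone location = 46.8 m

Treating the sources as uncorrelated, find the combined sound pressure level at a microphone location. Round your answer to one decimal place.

First find each source's level at the receiver (point-source: −20·log₁₀(r/r_ref)), then combine on an intensity basis.
hydraulic press: 92.3 − 20·log₁₀(21.0/2.0) = 92.3 − 20.42 = 71.88 dB SPL.
chiller: 92.5 − 20·log₁₀(21.3/1.9) = 92.5 − 20.99 = 71.51 dB SPL.
vacuum pump: 85.5 − 20·log₁₀(46.8/3.9) = 85.5 − 21.58 = 63.92 dB SPL.
Σ 10^(L/10) = 3.202e+07 → L_total = 10·log₁₀(3.202e+07) = 75.05 dB SPL.

75.1 dB SPL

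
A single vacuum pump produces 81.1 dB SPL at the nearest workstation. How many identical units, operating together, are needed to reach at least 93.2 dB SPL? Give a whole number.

Need L₁ + 10·log₁₀ N ≥ 93.2, i.e. log₁₀ N ≥ 1.21.
N ≥ 10^(12.1/10) = 16.218, so N = 17.

17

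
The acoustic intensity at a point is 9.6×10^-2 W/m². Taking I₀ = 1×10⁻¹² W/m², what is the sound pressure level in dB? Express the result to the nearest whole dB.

L = 10·log₁₀(I/I₀) = 10·log₁₀(9.6×10^-2/10⁻¹²) = 10·log₁₀(9.6×10^10).
L = 10·(0.9823 + 10) = 109.82 dB.

110 dB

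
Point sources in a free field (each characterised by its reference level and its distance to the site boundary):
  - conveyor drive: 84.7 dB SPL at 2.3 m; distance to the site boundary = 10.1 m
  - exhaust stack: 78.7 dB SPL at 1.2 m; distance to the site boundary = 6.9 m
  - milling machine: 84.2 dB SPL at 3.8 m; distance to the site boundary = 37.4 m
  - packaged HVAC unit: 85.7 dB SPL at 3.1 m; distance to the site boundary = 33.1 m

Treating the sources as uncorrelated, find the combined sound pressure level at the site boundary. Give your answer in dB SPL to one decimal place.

Propagate each source to the receiver with L = L_ref − 20·log₁₀(r/r_ref), then add intensities.
conveyor drive: 84.7 − 20·log₁₀(10.1/2.3) = 84.7 − 12.85 = 71.85 dB SPL.
exhaust stack: 78.7 − 20·log₁₀(6.9/1.2) = 78.7 − 15.19 = 63.51 dB SPL.
milling machine: 84.2 − 20·log₁₀(37.4/3.8) = 84.2 − 19.86 = 64.34 dB SPL.
packaged HVAC unit: 85.7 − 20·log₁₀(33.1/3.1) = 85.7 − 20.57 = 65.13 dB SPL.
Σ 10^(L/10) = 2.352e+07 → L_total = 10·log₁₀(2.352e+07) = 73.71 dB SPL.

73.7 dB SPL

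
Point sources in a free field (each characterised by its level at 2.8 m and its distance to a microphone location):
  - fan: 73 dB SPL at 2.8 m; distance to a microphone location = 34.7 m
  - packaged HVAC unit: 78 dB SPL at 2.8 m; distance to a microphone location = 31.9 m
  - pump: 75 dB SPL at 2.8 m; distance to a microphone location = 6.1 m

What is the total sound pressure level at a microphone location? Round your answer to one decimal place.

Apply inverse-square spreading to bring every level to the receiver, then sum 10^(L/10).
fan: 73 − 20·log₁₀(34.7/2.8) = 73 − 21.86 = 51.14 dB SPL.
packaged HVAC unit: 78 − 20·log₁₀(31.9/2.8) = 78 − 21.13 = 56.87 dB SPL.
pump: 75 − 20·log₁₀(6.1/2.8) = 75 − 6.76 = 68.24 dB SPL.
Σ 10^(L/10) = 7.279e+06 → L_total = 10·log₁₀(7.279e+06) = 68.62 dB SPL.

68.6 dB SPL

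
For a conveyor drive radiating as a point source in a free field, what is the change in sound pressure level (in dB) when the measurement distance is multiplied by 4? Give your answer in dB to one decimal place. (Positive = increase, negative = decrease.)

With spherical spreading the level changes by −20·log₁₀(r₂/r₁).
ΔL = −20·log₁₀(4) = -12.04 dB.

-12.0 dB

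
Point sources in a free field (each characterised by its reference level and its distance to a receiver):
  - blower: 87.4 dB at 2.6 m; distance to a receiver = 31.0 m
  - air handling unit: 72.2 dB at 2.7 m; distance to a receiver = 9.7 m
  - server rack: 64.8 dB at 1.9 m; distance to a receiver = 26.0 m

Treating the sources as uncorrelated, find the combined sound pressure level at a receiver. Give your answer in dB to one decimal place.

67.1 dB

Propagate each source to the receiver with L = L_ref − 20·log₁₀(r/r_ref), then add intensities.
blower: 87.4 − 20·log₁₀(31.0/2.6) = 87.4 − 21.53 = 65.87 dB.
air handling unit: 72.2 − 20·log₁₀(9.7/2.7) = 72.2 − 11.11 = 61.09 dB.
server rack: 64.8 − 20·log₁₀(26.0/1.9) = 64.8 − 22.72 = 42.08 dB.
Σ 10^(L/10) = 5.168e+06 → L_total = 10·log₁₀(5.168e+06) = 67.13 dB.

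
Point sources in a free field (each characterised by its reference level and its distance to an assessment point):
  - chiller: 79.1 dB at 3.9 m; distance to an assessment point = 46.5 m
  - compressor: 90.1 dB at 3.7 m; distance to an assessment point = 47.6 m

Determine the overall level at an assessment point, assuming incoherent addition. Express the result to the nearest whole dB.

Propagate each source to the receiver with L = L_ref − 20·log₁₀(r/r_ref), then add intensities.
chiller: 79.1 − 20·log₁₀(46.5/3.9) = 79.1 − 21.53 = 57.57 dB.
compressor: 90.1 − 20·log₁₀(47.6/3.7) = 90.1 − 22.19 = 67.91 dB.
Σ 10^(L/10) = 6.755e+06 → L_total = 10·log₁₀(6.755e+06) = 68.30 dB.

68 dB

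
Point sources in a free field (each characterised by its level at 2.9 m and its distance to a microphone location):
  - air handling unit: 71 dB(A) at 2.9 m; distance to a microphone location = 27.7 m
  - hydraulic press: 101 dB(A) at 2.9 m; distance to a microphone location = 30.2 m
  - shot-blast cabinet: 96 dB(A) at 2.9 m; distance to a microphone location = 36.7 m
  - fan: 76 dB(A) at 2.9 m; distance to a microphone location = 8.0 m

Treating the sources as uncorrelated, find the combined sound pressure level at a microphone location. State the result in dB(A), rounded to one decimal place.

First find each source's level at the receiver (point-source: −20·log₁₀(r/r_ref)), then combine on an intensity basis.
air handling unit: 71 − 20·log₁₀(27.7/2.9) = 71 − 19.60 = 51.40 dB(A).
hydraulic press: 101 − 20·log₁₀(30.2/2.9) = 101 − 20.35 = 80.65 dB(A).
shot-blast cabinet: 96 − 20·log₁₀(36.7/2.9) = 96 − 22.05 = 73.95 dB(A).
fan: 76 − 20·log₁₀(8.0/2.9) = 76 − 8.81 = 67.19 dB(A).
Σ 10^(L/10) = 1.463e+08 → L_total = 10·log₁₀(1.463e+08) = 81.65 dB(A).

81.7 dB(A)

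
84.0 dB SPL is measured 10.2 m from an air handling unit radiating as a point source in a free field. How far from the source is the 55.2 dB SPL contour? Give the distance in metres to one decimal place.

Point-source spreading drops the level by 20·log₁₀(r₂/r₁); inverting, r₂/r₁ = 10^(ΔL/20).
r₂ = 10.2·10^((84.0−55.2)/20) = 10.2·10^(28.8/20) = 280.93 m.

280.9 m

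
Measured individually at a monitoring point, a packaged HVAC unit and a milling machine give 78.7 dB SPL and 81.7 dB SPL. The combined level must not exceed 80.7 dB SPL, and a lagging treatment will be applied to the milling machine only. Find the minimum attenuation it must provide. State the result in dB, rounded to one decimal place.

5.3 dB

Fixed contribution from the other source: Σ 10^(L/10) = 10^(78.7/10) = 7.413e+07 (78.70 dB SPL).
To meet 80.7 dB SPL overall, the treated milling machine may contribute at most 10^(80.7/10) − 7.413e+07 = 4.336e+07, i.e. 76.37 dB SPL.
So the milling machine must be reduced from 81.7 to 76.37 dB SPL: IL = 5.33 dB.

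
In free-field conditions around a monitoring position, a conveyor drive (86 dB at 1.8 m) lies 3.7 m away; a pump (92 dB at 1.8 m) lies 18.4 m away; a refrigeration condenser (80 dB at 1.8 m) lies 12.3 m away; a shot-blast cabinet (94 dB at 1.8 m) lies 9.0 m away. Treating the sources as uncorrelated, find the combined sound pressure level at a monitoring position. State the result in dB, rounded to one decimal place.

First find each source's level at the receiver (point-source: −20·log₁₀(r/r_ref)), then combine on an intensity basis.
conveyor drive: 86 − 20·log₁₀(3.7/1.8) = 86 − 6.26 = 79.74 dB.
pump: 92 − 20·log₁₀(18.4/1.8) = 92 − 20.19 = 71.81 dB.
refrigeration condenser: 80 − 20·log₁₀(12.3/1.8) = 80 − 16.69 = 63.31 dB.
shot-blast cabinet: 94 − 20·log₁₀(9.0/1.8) = 94 − 13.98 = 80.02 dB.
Σ 10^(L/10) = 2.120e+08 → L_total = 10·log₁₀(2.120e+08) = 83.26 dB.

83.3 dB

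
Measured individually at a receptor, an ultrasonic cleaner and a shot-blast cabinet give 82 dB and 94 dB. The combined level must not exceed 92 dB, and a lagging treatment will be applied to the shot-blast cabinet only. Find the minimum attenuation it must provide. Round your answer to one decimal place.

Fixed contribution from the other source: Σ 10^(L/10) = 10^(82/10) = 1.585e+08 (82.00 dB).
To meet 92 dB overall, the treated shot-blast cabinet may contribute at most 10^(92/10) − 1.585e+08 = 1.426e+09, i.e. 91.54 dB.
So the shot-blast cabinet must be reduced from 94 to 91.54 dB: IL = 2.46 dB.

2.5 dB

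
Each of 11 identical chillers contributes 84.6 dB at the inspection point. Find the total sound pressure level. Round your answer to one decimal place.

L_total = L₁ + 10·log₁₀ N for N identical incoherent sources.
L_total = 84.6 + 10·log₁₀(11) = 84.6 + 10.414 = 95.01 dB.

95.0 dB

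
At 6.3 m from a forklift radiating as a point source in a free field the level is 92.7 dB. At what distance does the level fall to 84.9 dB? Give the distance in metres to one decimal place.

For a point source L₁ − L₂ = 20·log₁₀(r₂/r₁), so r₂ = r₁·10^((L₁−L₂)/20).
r₂ = 6.3·10^((92.7−84.9)/20) = 6.3·10^(7.8/20) = 15.46 m.

15.5 m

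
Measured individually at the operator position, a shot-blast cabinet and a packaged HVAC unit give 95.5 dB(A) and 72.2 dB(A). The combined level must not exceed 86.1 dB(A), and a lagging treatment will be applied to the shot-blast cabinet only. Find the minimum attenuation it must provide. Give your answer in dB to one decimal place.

Everything except the shot-blast cabinet sums to 10^(72.2/10) = 1.660e+07 in linear terms, 72.20 dB(A).
The limit corresponds to 10^(86.1/10) = 4.074e+08; subtracting the fixed part leaves 3.908e+08 for the shot-blast cabinet, i.e. 85.92 dB(A).
Required insertion loss = 95.5 − 85.92 = 9.58 dB.

9.6 dB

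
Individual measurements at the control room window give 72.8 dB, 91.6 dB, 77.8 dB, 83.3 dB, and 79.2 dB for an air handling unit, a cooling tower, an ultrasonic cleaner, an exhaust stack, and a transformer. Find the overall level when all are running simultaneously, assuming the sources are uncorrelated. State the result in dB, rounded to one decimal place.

92.6 dB

For uncorrelated sources the intensities add, so convert each level to linear form, sum, and take 10·log₁₀ of the total.
Σ 10^(L/10) = 10^(72.8/10) + 10^(91.6/10) + 10^(77.8/10) + 10^(83.3/10) + 10^(79.2/10) = 1.822e+09.
L_total = 10·log₁₀(1.822e+09) = 92.60 dB.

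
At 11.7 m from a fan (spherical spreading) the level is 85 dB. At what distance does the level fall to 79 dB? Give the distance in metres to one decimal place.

23.3 m

The 6.0 dB drop corresponds to a distance ratio of 10^(6.0/20) for a point source.
r₂ = 11.7·10^((85−79)/20) = 11.7·10^(6.0/20) = 23.34 m.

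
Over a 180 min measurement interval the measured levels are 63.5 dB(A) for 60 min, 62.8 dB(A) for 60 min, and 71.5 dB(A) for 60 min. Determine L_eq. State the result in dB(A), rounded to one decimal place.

67.8 dB(A)

L_eq = 10·log₁₀[(1/T)·Σ tᵢ·10^(Lᵢ/10)] with T = 180 min.
Σ tᵢ·10^(Lᵢ/10) = 60·10^(63.5/10) + 60·10^(62.8/10) + 60·10^(71.5/10) = 1.096e+09.
L_eq = 10·log₁₀(1.096e+09/180) = 67.85 dB(A).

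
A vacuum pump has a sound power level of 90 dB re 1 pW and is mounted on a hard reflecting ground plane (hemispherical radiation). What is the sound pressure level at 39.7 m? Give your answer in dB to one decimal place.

The power spreads over a hemisphere of area 2π·r², so L_p = L_w − 10·log₁₀(2π·r²).
2π·r² = 9903 m², 10·log₁₀ of that is 39.958 dB.
L_p = 90 − 39.958 = 50.04 dB.

50.0 dB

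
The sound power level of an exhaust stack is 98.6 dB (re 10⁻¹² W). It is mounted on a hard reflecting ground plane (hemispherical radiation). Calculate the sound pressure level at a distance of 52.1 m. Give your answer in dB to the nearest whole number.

56 dB

The power spreads over a hemisphere of area 2π·r², so L_p = L_w − 10·log₁₀(2π·r²).
2π·r² = 1.706e+04 m², 10·log₁₀ of that is 42.319 dB.
L_p = 98.6 − 42.319 = 56.28 dB.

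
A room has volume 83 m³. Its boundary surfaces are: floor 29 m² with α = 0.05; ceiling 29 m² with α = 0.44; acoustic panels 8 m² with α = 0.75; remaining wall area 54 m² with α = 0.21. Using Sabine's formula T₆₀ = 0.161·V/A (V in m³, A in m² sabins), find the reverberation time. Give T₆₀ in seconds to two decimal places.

0.42 s

Total absorption A = 29·0.05 + 29·0.44 + 8·0.75 + 54·0.21 = 31.55 m² sabins.
T₆₀ = 0.161·V/A = 0.161·83/31.55 = 0.424 s.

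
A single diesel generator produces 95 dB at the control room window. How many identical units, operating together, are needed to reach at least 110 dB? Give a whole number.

32

The shortfall is 110 − 95 = 15.0 dB, and N units add 10·log₁₀ N, so need 10·log₁₀ N ≥ 15.0.
N ≥ 10^(15.0/10) = 31.623, so N = 32.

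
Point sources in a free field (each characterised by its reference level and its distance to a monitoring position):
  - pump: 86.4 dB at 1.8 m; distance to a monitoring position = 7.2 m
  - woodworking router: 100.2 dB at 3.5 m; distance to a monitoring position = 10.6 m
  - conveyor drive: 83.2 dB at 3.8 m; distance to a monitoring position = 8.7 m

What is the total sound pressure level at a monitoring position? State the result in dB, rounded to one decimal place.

First find each source's level at the receiver (point-source: −20·log₁₀(r/r_ref)), then combine on an intensity basis.
pump: 86.4 − 20·log₁₀(7.2/1.8) = 86.4 − 12.04 = 74.36 dB.
woodworking router: 100.2 − 20·log₁₀(10.6/3.5) = 100.2 − 9.62 = 90.58 dB.
conveyor drive: 83.2 − 20·log₁₀(8.7/3.8) = 83.2 − 7.19 = 76.01 dB.
Σ 10^(L/10) = 1.209e+09 → L_total = 10·log₁₀(1.209e+09) = 90.82 dB.

90.8 dB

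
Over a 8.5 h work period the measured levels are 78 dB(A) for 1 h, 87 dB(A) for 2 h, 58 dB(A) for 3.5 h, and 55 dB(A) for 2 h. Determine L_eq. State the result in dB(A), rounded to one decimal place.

The energy average is taken in the linear domain: L_eq = 10·log₁₀[(Σ tᵢ·10^(Lᵢ/10))/T], T = 8.5 h.
Σ tᵢ·10^(Lᵢ/10) = 1·10^(78/10) + 2·10^(87/10) + 3.5·10^(58/10) + 2·10^(55/10) = 1.068e+09.
L_eq = 10·log₁₀(1.068e+09/8.5) = 80.99 dB(A).

81.0 dB(A)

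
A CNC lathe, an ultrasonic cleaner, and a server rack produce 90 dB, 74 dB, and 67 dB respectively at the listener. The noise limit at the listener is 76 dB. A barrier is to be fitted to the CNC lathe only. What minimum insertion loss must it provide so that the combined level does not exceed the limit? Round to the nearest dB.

20 dB

The untreated sources together contribute 10^(74/10) + 10^(67/10) = 3.013e+07, i.e. 74.79 dB.
The limit corresponds to 10^(76/10) = 3.981e+07; subtracting the fixed part leaves 9.680e+06 for the CNC lathe, i.e. 69.86 dB.
Required insertion loss = 90 − 69.86 = 20.14 dB.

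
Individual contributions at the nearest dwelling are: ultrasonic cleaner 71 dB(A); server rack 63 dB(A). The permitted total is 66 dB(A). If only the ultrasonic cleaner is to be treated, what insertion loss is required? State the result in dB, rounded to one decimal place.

8.0 dB

Everything except the ultrasonic cleaner sums to 10^(63/10) = 1.995e+06 in linear terms, 63.00 dB(A).
The limit corresponds to 10^(66/10) = 3.981e+06; subtracting the fixed part leaves 1.986e+06 for the ultrasonic cleaner, i.e. 62.98 dB(A).
So the ultrasonic cleaner must be reduced from 71 to 62.98 dB(A): IL = 8.02 dB.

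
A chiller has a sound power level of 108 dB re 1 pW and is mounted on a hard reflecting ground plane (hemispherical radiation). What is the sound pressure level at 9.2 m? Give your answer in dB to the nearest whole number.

The power spreads over a hemisphere of area 2π·r², so L_p = L_w − 10·log₁₀(2π·r²).
2π·r² = 531.8 m², 10·log₁₀ of that is 27.258 dB.
L_p = 108 − 27.258 = 80.74 dB.

81 dB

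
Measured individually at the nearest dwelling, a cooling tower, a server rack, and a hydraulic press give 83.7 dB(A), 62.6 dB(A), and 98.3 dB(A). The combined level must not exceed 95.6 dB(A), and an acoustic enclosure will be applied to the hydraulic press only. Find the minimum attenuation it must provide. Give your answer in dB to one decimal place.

Fixed contribution from the other sources: Σ 10^(L/10) = 10^(83.7/10) + 10^(62.6/10) = 2.362e+08 (83.73 dB(A)).
The limit corresponds to 10^(95.6/10) = 3.631e+09; subtracting the fixed part leaves 3.395e+09 for the hydraulic press, i.e. 95.31 dB(A).
So the hydraulic press must be reduced from 98.3 to 95.31 dB(A): IL = 2.99 dB.

3.0 dB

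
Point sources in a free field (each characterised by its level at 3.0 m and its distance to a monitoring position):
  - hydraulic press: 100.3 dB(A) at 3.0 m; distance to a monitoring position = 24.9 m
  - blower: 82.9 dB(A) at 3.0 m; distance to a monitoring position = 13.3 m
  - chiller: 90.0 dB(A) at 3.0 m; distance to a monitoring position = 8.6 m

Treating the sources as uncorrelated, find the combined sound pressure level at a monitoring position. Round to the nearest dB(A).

Propagate each source to the receiver with L = L_ref − 20·log₁₀(r/r_ref), then add intensities.
hydraulic press: 100.3 − 20·log₁₀(24.9/3.0) = 100.3 − 18.38 = 81.92 dB(A).
blower: 82.9 − 20·log₁₀(13.3/3.0) = 82.9 − 12.93 = 69.97 dB(A).
chiller: 90.0 − 20·log₁₀(8.6/3.0) = 90.0 − 9.15 = 80.85 dB(A).
Σ 10^(L/10) = 2.871e+08 → L_total = 10·log₁₀(2.871e+08) = 84.58 dB(A).

85 dB(A)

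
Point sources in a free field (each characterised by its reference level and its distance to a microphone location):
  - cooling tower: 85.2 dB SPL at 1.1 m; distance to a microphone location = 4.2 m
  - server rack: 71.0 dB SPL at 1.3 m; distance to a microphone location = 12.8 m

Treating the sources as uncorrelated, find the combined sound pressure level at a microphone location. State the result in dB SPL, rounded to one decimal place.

First find each source's level at the receiver (point-source: −20·log₁₀(r/r_ref)), then combine on an intensity basis.
cooling tower: 85.2 − 20·log₁₀(4.2/1.1) = 85.2 − 11.64 = 73.56 dB SPL.
server rack: 71.0 − 20·log₁₀(12.8/1.3) = 71.0 − 19.87 = 51.13 dB SPL.
Σ 10^(L/10) = 2.284e+07 → L_total = 10·log₁₀(2.284e+07) = 73.59 dB SPL.

73.6 dB SPL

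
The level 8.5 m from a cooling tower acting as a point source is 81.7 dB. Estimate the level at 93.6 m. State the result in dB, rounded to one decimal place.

For a point source, L₂ = L₁ − 20·log₁₀(r₂/r₁).
L₂ = 81.7 − 20·log₁₀(93.6/8.5) = 81.7 − 20.837 = 60.86 dB.

60.9 dB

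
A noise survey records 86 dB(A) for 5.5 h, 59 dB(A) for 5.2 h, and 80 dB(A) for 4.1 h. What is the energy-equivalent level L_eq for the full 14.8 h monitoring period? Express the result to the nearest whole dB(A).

82 dB(A)

Weight each interval's intensity by its duration and average over T = 14.8 h:
Σ tᵢ·10^(Lᵢ/10) = 5.5·10^(86/10) + 5.2·10^(59/10) + 4.1·10^(80/10) = 2.604e+09.
L_eq = 10·log₁₀(2.604e+09/14.8) = 82.45 dB(A).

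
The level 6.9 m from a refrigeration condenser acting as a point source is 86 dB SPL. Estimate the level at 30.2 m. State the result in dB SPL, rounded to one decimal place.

73.2 dB SPL

Point-source attenuation: ΔL = 20·log₁₀(r₂/r₁) = 20·log₁₀(30.2/6.9) = 12.823 dB.
L₂ = 86 − 20·log₁₀(30.2/6.9) = 86 − 12.823 = 73.18 dB SPL.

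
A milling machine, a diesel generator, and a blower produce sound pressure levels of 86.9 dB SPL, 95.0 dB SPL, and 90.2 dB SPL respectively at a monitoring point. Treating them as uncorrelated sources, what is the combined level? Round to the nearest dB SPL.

Incoherent sources combine by intensity addition: L_total = 10·log₁₀(Σ 10^(L_i/10)).
Σ 10^(L/10) = 10^(86.9/10) + 10^(95.0/10) + 10^(90.2/10) = 4.699e+09.
L_total = 10·log₁₀(4.699e+09) = 96.72 dB SPL.

97 dB SPL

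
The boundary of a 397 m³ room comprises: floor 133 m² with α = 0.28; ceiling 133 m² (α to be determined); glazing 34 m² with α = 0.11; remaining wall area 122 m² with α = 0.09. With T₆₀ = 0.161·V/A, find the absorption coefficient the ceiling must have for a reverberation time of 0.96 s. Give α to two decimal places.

Required total absorption A = 0.161·397/0.96 = 66.58 m².
Absorption from the other surfaces = 133·0.28 + 34·0.11 + 122·0.09 = 51.96 m², so the ceiling must supply 14.62 m² over 133 m².
α = 14.62/133 = 0.110.

0.11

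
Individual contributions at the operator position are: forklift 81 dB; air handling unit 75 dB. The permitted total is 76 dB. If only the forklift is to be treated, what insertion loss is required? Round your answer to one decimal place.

Everything except the forklift sums to 10^(75/10) = 3.162e+07 in linear terms, 75.00 dB.
To meet 76 dB overall, the treated forklift may contribute at most 10^(76/10) − 3.162e+07 = 8.188e+06, i.e. 69.13 dB.
Required insertion loss = 81 − 69.13 = 11.87 dB.

11.9 dB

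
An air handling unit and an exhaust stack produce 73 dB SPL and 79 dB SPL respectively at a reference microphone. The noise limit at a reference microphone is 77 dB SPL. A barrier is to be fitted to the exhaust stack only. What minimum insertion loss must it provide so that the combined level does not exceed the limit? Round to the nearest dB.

The untreated sources together contribute 10^(73/10) = 1.995e+07, i.e. 73.00 dB SPL.
The limit corresponds to 10^(77/10) = 5.012e+07; subtracting the fixed part leaves 3.017e+07 for the exhaust stack, i.e. 74.80 dB SPL.
So the exhaust stack must be reduced from 79 to 74.80 dB SPL: IL = 4.20 dB.

4 dB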